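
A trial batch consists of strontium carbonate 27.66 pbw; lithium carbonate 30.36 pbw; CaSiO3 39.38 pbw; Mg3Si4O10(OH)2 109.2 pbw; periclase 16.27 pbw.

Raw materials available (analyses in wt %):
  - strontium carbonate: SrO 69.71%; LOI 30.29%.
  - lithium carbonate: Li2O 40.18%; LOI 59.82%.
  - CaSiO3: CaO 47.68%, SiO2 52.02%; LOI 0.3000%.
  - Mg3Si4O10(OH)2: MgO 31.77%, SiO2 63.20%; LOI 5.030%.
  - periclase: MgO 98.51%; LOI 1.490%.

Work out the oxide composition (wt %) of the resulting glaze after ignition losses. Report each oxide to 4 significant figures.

Glass mass = 190.5 pbw (batch 222.9 − LOI 32.39).
Composition: Li2O 6.404%, SrO 10.12%, MgO 26.63%, CaO 9.858%, SiO2 46.99%

Intermediates appear rounded off to 4 significant digits in the printout. Each numeric step holds full precision through every step — every reported value receives exactly one rounding — all derived quantities are computed at full float precision (LOI, five oxide percentages, net glass mass, the totals, yield) starting from the weights for 190.5 pbw of glass as quoted within either problem or answer.
Delivered oxide masses:
  Li2O: 30.36·0.4018 = 12.20 pbw
  SrO: 27.66·0.6971 = 19.28 pbw
  MgO: 109.2·0.3177 + 16.27·0.9851 = 50.72 pbw
  CaO: 39.38·0.4768 = 18.78 pbw
  SiO2: 39.38·0.5202 + 109.2·0.6320 = 89.50 pbw
LOI: 27.66·0.3029 + 30.36·0.5982 + 39.38·0.003000 + 109.2·0.05030 + 16.27·0.01490 = 32.39 pbw
Glass = total batch minus LOI = 222.9 − 32.39 = 190.5 pbw (= Σ oxide masses)
wt %: oxide over glass, times 100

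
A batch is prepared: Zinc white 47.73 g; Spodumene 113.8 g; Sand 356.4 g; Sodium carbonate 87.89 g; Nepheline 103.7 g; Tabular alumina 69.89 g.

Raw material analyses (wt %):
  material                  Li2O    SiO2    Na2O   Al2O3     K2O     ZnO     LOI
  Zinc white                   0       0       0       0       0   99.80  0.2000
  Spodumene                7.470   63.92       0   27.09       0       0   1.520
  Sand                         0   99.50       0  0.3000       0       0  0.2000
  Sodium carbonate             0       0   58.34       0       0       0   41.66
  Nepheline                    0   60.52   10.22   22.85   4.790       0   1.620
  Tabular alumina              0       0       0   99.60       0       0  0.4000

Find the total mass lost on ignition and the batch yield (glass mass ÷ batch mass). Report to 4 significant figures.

LOI loss = 41.11 g; glass = 738.3 g; yield = 94.73%

All arithmetic maintains exact precision throughout; in-progress results are printed rounded off to 4 significant digits at each printed step — exactly one rounding lands on every reported result; the derived quantities (ignition loss, six oxide percentages, the yield, the totals, glass mass) are carried in full float precision starting from the weights on 738.3 g of glass, exactly as shown in question or answer.
Each material's LOI contribution:
  Zinc white: 47.73 × 0.002000 = 0.09546 g
  Spodumene: 113.8 × 0.01520 = 1.730 g
  Sand: 356.4 × 0.002000 = 0.7128 g
  Sodium carbonate: 87.89 × 0.4166 = 36.61 g
  Nepheline: 103.7 × 0.01620 = 1.680 g
  Tabular alumina: 69.89 × 0.004000 = 0.2796 g
Total LOI = 41.11 g
Glass = batch − LOI = 779.4 − 41.11 = 738.3 g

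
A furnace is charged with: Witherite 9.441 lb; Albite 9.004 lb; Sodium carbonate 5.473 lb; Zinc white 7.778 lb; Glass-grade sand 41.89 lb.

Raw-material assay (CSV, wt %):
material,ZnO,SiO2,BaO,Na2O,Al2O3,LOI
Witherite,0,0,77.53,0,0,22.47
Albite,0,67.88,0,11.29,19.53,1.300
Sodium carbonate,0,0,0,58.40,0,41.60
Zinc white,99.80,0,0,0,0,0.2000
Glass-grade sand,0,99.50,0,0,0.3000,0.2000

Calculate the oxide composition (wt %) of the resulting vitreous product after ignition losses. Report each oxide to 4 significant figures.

In-progress results are printed, with 4-significant-figure rounding, as written. All internal work carries exact precision throughout. A single rounding finalizes each reported figure; all derived quantities, including five oxide percentages, the totals, glass mass, LOI, yield, are rebuilt from the batch weights on 68.97 lb of glass in exact precision as given in the question or the answer.
Per-oxide mass from batch:
  ZnO: 7.778·0.9980 = 7.762 lb
  SiO2: 9.004·0.6788 + 41.89·0.9950 = 47.79 lb
  BaO: 9.441·0.7753 = 7.320 lb
  Na2O: 9.004·0.1129 + 5.473·0.5840 = 4.213 lb
  Al2O3: 9.004·0.1953 + 41.89·0.003000 = 1.884 lb
LOI: 9.441·0.2247 + 9.004·0.01300 + 5.473·0.4160 + 7.778·0.002000 + 41.89·0.002000 = 4.615 lb
Glass mass = batch − LOI = 73.59 − 4.615 = 68.97 lb (the oxide masses sum to this)
oxide / glass × 100 gives the wt %

Glass mass = 68.97 lb (batch 73.59 − LOI 4.615).
Composition: ZnO 11.25%, SiO2 69.29%, BaO 10.61%, Na2O 6.108%, Al2O3 2.732%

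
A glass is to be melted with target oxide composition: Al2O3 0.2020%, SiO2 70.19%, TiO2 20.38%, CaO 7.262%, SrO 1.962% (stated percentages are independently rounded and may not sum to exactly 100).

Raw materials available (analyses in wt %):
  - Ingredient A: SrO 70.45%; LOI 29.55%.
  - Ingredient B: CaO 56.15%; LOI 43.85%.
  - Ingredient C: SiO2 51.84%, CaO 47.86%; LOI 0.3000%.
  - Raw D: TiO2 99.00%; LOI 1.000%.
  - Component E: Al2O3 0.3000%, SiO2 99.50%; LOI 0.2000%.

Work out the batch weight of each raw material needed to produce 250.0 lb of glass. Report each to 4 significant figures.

The working math keeps full float precision through the solve; mid-chain values appear rounded off to 4 significant figures across the worked steps. Each reported number includes exactly one rounding. All derived quantities are computed starting from the weights at 250.0 lb of glass in full float precision (the totals, ignition loss, net glass mass, the yield, the five compositions), exactly as shown in question or answer.
Oxide-by-oxide targets in 250.0 lb glass:
  Al2O3: 0.2020% × 250.0 = 0.5050 lb
  SiO2: 70.19% × 250.0 = 175.5 lb
  TiO2: 20.38% × 250.0 = 50.95 lb
  CaO: 7.262% × 250.0 = 18.16 lb
  SrO: 1.962% × 250.0 = 4.905 lb
Oxide-by-oxide audit per the reported batch figures, per the basis as stated (sums match the target masses modulo rounding of the values):
  Al2O3: 168.3·0.003000 = 0.5049 lb (target 0.5050 lb)
  SiO2: 15.40·0.5184 + 168.3·0.9950 = 175.4 lb (target 175.5 lb)
  TiO2: 51.46·0.9900 = 50.95 lb (target 50.95 lb)
  CaO: 19.21·0.5615 + 15.40·0.4786 = 18.16 lb (target 18.16 lb)
  SrO: 6.962·0.7045 = 4.905 lb (target 4.905 lb)
Glass-mass sanity pass: total batch − LOI = 250.0 lb (the targets, summed, come to 250.0 lb; against the stated basis, 250.0 lb — gaps are rounding artifacts).
Summing the batch: Σ batch = 261.3 lb; LOI removed, Σ of batch·LOI: 11.38 lb; glass ÷ batch gives a yield of 95.65%.

Batch per 250.0 lb glass:
  Ingredient A: 6.962 lb
  Ingredient B: 19.21 lb
  Ingredient C: 15.40 lb
  Raw D: 51.46 lb
  Component E: 168.3 lb
Total batch = 261.3 lb; LOI loss = 11.38 lb; yield = 95.65%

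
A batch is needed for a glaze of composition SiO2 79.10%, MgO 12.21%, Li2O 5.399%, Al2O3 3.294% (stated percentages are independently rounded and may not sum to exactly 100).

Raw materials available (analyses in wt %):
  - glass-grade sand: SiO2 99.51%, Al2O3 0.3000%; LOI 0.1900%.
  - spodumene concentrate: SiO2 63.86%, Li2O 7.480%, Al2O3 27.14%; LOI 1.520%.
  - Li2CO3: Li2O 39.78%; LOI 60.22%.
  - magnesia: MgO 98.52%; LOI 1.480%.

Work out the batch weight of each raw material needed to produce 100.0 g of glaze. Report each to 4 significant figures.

Batch per 100.0 g glaze:
  glass-grade sand: 72.21 g
  spodumene concentrate: 11.34 g
  Li2CO3: 11.44 g
  magnesia: 12.39 g
Total batch = 107.4 g; LOI loss = 7.382 g; yield = 93.13%

Mid-chain values are printed rounded off to 4 significant digits in the printout — the whole derivation carries exact precision all the way through — a single rounding produces every reported value; the derived quantities are carried at exact precision (glass mass, yield, totals, the four compositions, ignition loss) using the weight values on 100.0 g of glass, exactly as printed in the question or the answer.
Target masses of each oxide per 100.0 g glaze:
  SiO2: 79.10% × 100.0 = 79.10 g
  MgO: 12.21% × 100.0 = 12.21 g
  Li2O: 5.399% × 100.0 = 5.399 g
  Al2O3: 3.294% × 100.0 = 3.294 g
Mass-balance tally per oxide from the weights as reported, relative to the basis at hand (summed amounts equal target values modulo rounding of the values):
  SiO2: 72.21·0.9951 + 11.34·0.6386 = 79.10 g (target 79.10 g)
  MgO: 12.39·0.9852 = 12.21 g (target 12.21 g)
  Li2O: 11.34·0.07480 + 11.44·0.3978 = 5.399 g (target 5.399 g)
  Al2O3: 72.21·0.003000 + 11.34·0.2714 = 3.294 g (target 3.294 g)
The glass-mass cross-check: total charge less LOI = 100.0 g (summing oxide targets gives 100.0 g; versus the stated basis of 100.0 g — differing by rounding only).
Adding the batch up: Σ batch = 107.4 g; LOI removed, Σ of batch·LOI: 7.382 g; yield = glass ÷ total batch = 93.13%.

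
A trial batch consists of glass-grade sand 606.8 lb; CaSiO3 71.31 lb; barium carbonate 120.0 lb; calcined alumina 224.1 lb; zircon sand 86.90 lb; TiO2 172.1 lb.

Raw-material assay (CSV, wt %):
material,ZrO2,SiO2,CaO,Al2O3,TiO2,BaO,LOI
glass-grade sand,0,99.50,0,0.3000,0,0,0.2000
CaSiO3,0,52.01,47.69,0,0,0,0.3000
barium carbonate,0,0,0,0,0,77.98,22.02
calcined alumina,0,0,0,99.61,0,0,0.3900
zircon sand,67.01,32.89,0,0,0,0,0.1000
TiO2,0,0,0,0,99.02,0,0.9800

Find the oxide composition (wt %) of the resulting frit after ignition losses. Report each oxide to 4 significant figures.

Exact precision is maintained at every stage. Values along the way are shown rounded to 4 significant digits in the working — a single rounding yields every reported figure; all derived quantities (yield, the totals, glass mass, ignition loss, the six compositions) are computed from the batch weights per 1251 lb of glass at full float precision exactly as printed in either problem or answer.
Mass of each oxide from the mix:
  ZrO2: 86.90·0.6701 = 58.23 lb
  SiO2: 606.8·0.9950 + 71.31·0.5201 + 86.90·0.3289 = 669.4 lb
  CaO: 71.31·0.4769 = 34.01 lb
  Al2O3: 606.8·0.003000 + 224.1·0.9961 = 225.0 lb
  TiO2: 172.1·0.9902 = 170.4 lb
  BaO: 120.0·0.7798 = 93.58 lb
LOI: 606.8·0.002000 + 71.31·0.003000 + 120.0·0.2202 + 224.1·0.003900 + 86.90·0.001000 + 172.1·0.009800 = 30.50 lb
Glass mass = batch − LOI = 1281 − 30.50 = 1251 lb (equal to the oxide-mass sum)
percent share: oxide ÷ glass, ×100

Glass mass = 1251 lb (batch 1281 − LOI 30.50).
Composition: ZrO2 4.656%, SiO2 53.52%, CaO 2.719%, Al2O3 17.99%, TiO2 13.63%, BaO 7.482%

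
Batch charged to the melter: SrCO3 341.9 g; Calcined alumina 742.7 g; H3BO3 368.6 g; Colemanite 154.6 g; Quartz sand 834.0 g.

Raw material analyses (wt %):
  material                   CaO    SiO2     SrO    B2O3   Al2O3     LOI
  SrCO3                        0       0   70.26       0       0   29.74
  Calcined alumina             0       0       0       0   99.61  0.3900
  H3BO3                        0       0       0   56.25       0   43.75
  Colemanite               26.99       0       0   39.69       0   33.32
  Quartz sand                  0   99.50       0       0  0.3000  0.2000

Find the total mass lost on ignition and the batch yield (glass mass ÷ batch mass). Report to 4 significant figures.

LOI loss = 319.0 g; glass = 2123 g; yield = 86.94%

All internal work keeps exact precision at each step; intermediates are shown, rounded to 4 significant figures, when written out. A single rounding completes each reported result; all derived quantities (ignition loss, yield, glass mass, five oxide percentages, totals) are computed at full precision using the weight values for 2123 g of glass, precisely as stated by problem or answer.
Material-by-material LOI:
  SrCO3: 341.9 × 0.2974 = 101.7 g
  Calcined alumina: 742.7 × 0.003900 = 2.897 g
  H3BO3: 368.6 × 0.4375 = 161.3 g
  Colemanite: 154.6 × 0.3332 = 51.51 g
  Quartz sand: 834.0 × 0.002000 = 1.668 g
Total LOI = 319.0 g
Glass = batch − LOI = 2442 − 319.0 = 2123 g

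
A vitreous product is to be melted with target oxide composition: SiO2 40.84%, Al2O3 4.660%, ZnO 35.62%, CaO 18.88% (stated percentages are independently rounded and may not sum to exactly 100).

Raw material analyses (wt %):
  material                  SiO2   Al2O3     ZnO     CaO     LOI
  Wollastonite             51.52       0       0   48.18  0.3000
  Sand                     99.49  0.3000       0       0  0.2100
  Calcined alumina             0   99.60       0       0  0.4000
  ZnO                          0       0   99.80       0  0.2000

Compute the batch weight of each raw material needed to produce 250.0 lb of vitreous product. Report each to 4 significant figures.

Working values are printed (rounded to four significant figures) in the printout — all internal work runs at full precision in all steps — each reported figure is rounded only once. All derived quantities are rebuilt from the weighed amounts per 250.0 lb of glass at exact precision (net glass mass, the yield, totals, LOI, four oxide percentages) as they appear in question or answer.
Target masses of each oxide per 250.0 lb vitreous product:
  SiO2: 40.84% × 250.0 = 102.1 lb
  Al2O3: 4.660% × 250.0 = 11.65 lb
  ZnO: 35.62% × 250.0 = 89.05 lb
  CaO: 18.88% × 250.0 = 47.20 lb
Per-oxide balance check given the weights on record, relative to the basis at hand (delivered sums recover each target modulo rounding of the values):
  SiO2: 97.97·0.5152 + 51.89·0.9949 = 102.1 lb (target 102.1 lb)
  Al2O3: 51.89·0.003000 + 11.54·0.9960 = 11.65 lb (target 11.65 lb)
  ZnO: 89.23·0.9980 = 89.05 lb (target 89.05 lb)
  CaO: 97.97·0.4818 = 47.20 lb (target 47.20 lb)
Glass-mass closure: whole batch net of LOI = 250.0 lb (the targets, summed, come to 250.0 lb; basis as stated: 250.0 lb — deltas are rounding alone).
Total batch = Σ batch = 250.6 lb; Σ batch·LOI gives LOI loss = 0.6275 lb; the yield ratio, glass ÷ batch: 99.75%.

Batch per 250.0 lb vitreous product:
  Wollastonite: 97.97 lb
  Sand: 51.89 lb
  Calcined alumina: 11.54 lb
  ZnO: 89.23 lb
Total batch = 250.6 lb; LOI loss = 0.6275 lb; yield = 99.75%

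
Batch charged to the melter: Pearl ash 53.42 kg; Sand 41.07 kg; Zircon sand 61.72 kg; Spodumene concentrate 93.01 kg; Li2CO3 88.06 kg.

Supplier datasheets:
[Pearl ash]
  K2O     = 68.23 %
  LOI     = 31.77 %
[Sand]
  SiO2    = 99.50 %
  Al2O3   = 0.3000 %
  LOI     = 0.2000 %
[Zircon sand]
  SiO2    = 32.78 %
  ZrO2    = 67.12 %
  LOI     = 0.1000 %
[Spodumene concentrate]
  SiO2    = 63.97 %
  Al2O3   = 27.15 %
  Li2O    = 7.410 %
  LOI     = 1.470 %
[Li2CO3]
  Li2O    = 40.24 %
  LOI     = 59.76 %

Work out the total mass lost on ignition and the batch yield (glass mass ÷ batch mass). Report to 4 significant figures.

LOI loss = 71.11 kg; glass = 266.2 kg; yield = 78.92%

The working math runs at full float precision all the way through; the intermediate values are shown with 4-significant-digit rounding within the worked lines — each reported number is rounded only once; all derived quantities (LOI, the totals, yield, net glass mass, five oxide percentages) are computed using the weight values on 266.2 kg of glass at full float precision as they appear in the problem or the answer.
Material-by-material LOI:
  Pearl ash: 53.42 × 0.3177 = 16.97 kg
  Sand: 41.07 × 0.002000 = 0.08214 kg
  Zircon sand: 61.72 × 0.001000 = 0.06172 kg
  Spodumene concentrate: 93.01 × 0.01470 = 1.367 kg
  Li2CO3: 88.06 × 0.5976 = 52.62 kg
Total LOI = 71.11 kg
Glass = batch − LOI = 337.3 − 71.11 = 266.2 kg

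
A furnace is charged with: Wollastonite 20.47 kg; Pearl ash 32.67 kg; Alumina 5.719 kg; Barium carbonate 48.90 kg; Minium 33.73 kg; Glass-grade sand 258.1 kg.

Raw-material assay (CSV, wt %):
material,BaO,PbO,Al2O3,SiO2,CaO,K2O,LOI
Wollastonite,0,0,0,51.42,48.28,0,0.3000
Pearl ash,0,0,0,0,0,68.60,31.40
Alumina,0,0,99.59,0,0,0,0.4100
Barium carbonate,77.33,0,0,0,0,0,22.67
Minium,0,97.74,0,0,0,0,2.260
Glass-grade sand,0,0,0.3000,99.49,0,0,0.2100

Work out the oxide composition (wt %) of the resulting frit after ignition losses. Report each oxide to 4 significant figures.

Glass mass = 376.9 kg (batch 399.6 − LOI 22.73).
Composition: BaO 10.03%, PbO 8.748%, Al2O3 1.717%, SiO2 70.93%, CaO 2.622%, K2O 5.947%

The whole derivation carries exact precision at all times; in-progress results are displayed rounded to four significant figures within the worked lines; a single rounding yields each reported figure — derived quantities are computed at full float precision (the yield, net glass mass, the six compositions, the totals, LOI) starting from the weights on 376.9 kg of glass, as written in the question or the answer.
Delivered oxide masses:
  BaO: 48.90·0.7733 = 37.81 kg
  PbO: 33.73·0.9774 = 32.97 kg
  Al2O3: 5.719·0.9959 + 258.1·0.003000 = 6.470 kg
  SiO2: 20.47·0.5142 + 258.1·0.9949 = 267.3 kg
  CaO: 20.47·0.4828 = 9.883 kg
  K2O: 32.67·0.6860 = 22.41 kg
LOI: 20.47·0.003000 + 32.67·0.3140 + 5.719·0.004100 + 48.90·0.2267 + 33.73·0.02260 + 258.1·0.002100 = 22.73 kg
Net of LOI, the glass mass = 399.6 − 22.73 = 376.9 kg (= the summed oxide contributions)
wt % = oxide mass / glass mass × 100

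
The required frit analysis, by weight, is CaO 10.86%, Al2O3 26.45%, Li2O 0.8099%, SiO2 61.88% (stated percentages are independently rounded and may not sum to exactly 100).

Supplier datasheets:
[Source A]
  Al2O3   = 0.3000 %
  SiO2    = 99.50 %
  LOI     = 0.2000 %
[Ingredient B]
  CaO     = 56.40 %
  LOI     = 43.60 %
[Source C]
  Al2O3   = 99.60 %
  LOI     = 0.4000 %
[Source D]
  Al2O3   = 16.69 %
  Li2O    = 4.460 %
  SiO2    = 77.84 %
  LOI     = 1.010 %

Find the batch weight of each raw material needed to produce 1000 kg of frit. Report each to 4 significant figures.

Each numeric step runs at full precision in every operation — working values are shown, rounded to 4 significant digits, across the worked steps. Each reported figure is rounded exactly once; the derived quantities, including LOI, glass mass, totals, the yield, the four compositions, are rebuilt using the weight values per 1000 kg of glass at exact precision precisely as stated by question or answer.
Per-oxide target masses for 1000 kg frit:
  CaO: 10.86% × 1000 = 108.6 kg
  Al2O3: 26.45% × 1000 = 264.5 kg
  Li2O: 0.8099% × 1000 = 8.099 kg
  SiO2: 61.88% × 1000 = 618.8 kg
A balance pass over the oxides, with the batch weights as given, against the basis in use (summed amounts equal target values exact up to rounding of places):
  CaO: 192.6·0.5640 = 108.6 kg (target 108.6 kg)
  Al2O3: 479.8·0.003000 + 233.7·0.9960 + 181.6·0.1669 = 264.5 kg (target 264.5 kg)
  Li2O: 181.6·0.04460 = 8.099 kg (target 8.099 kg)
  SiO2: 479.8·0.9950 + 181.6·0.7784 = 618.8 kg (target 618.8 kg)
Glass mass check: total charge less LOI = 1000 kg (summing oxide targets gives 1000 kg; stated basis 1000 kg — rounding explains the deltas).
Batch grand total — Σ batch = 1088 kg; loss to ignition Σ batch·LOI = 87.70 kg; yield, glass over the total, = 91.94%.

Batch per 1000 kg frit:
  Source A: 479.8 kg
  Ingredient B: 192.6 kg
  Source C: 233.7 kg
  Source D: 181.6 kg
Total batch = 1088 kg; LOI loss = 87.70 kg; yield = 91.94%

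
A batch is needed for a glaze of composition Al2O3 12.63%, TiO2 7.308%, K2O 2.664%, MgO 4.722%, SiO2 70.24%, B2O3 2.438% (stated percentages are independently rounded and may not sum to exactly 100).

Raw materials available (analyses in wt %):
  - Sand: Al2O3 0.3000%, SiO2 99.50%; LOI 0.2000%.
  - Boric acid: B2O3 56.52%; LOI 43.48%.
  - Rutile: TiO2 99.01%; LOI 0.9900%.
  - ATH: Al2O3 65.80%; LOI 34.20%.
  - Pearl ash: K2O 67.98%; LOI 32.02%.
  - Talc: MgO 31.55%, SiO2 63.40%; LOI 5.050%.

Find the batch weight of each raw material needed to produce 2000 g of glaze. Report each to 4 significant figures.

All internal work holds full float precision in all steps; values along the way are displayed (rounded to 4 significant digits) between the steps — a single rounding yields every reported number — derived quantities (the totals, net glass mass, yield, ignition loss, the six compositions) are carried using the weight values at 2000 g of glass at exact precision as they appear in problem or answer.
Target masses of each oxide per 2000 g glaze:
  Al2O3: 12.63% × 2000 = 252.6 g
  TiO2: 7.308% × 2000 = 146.2 g
  K2O: 2.664% × 2000 = 53.28 g
  MgO: 4.722% × 2000 = 94.44 g
  SiO2: 70.24% × 2000 = 1405 g
  B2O3: 2.438% × 2000 = 48.76 g
Per-oxide balance check with the batch weights as given, for the quoted basis mass (sums match the target masses inside rounding margins):
  Al2O3: 1221·0.003000 + 378.3·0.6580 = 252.6 g (target 252.6 g)
  TiO2: 147.6·0.9901 = 146.1 g (target 146.2 g)
  K2O: 78.38·0.6798 = 53.28 g (target 53.28 g)
  MgO: 299.3·0.3155 = 94.43 g (target 94.44 g)
  SiO2: 1221·0.9950 + 299.3·0.6340 = 1405 g (target 1405 g)
  B2O3: 86.27·0.5652 = 48.76 g (target 48.76 g)
Glass-mass closure: Σ batch − LOI loss = 2000 g (oxide target masses add up to 2000 g; with the basis standing at 2000 g — any gap is answer rounding).
Summing the batch: Σ batch = 2211 g; LOI removed, Σ of batch·LOI: 211.0 g; yield, glass over the total, = 90.46%.

Batch per 2000 g glaze:
  Sand: 1221 g
  Boric acid: 86.27 g
  Rutile: 147.6 g
  ATH: 378.3 g
  Pearl ash: 78.38 g
  Talc: 299.3 g
Total batch = 2211 g; LOI loss = 211.0 g; yield = 90.46%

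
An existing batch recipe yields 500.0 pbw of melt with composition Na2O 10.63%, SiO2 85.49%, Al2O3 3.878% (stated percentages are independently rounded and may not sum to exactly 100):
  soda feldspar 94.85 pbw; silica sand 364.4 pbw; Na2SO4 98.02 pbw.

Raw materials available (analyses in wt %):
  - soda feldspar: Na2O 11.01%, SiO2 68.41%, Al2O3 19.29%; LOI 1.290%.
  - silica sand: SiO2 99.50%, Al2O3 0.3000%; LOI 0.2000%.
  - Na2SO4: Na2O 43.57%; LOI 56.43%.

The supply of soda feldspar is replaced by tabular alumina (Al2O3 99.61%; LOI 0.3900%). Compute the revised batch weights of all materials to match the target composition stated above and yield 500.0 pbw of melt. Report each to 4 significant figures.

The whole derivation runs at exact precision through every step; intermediates are rounded to four significant figures when quoted — every reported figure takes just one rounding. The derived quantities are carried in full precision (net glass mass, totals, yield, ignition loss, three oxide percentages) using the weight values per 500.0 pbw of glass, as given in either problem or answer.
Per-oxide target masses for 500.0 pbw melt:
  Na2O: 10.63% × 500.0 = 53.15 pbw
  SiO2: 85.49% × 500.0 = 427.4 pbw
  Al2O3: 3.878% × 500.0 = 19.39 pbw
Verifying the oxide balance on the weights just shown, relative to the basis at hand (summed amounts equal target values given rounding of the digits):
  Na2O: 122.0·0.4357 = 53.16 pbw (target 53.15 pbw)
  SiO2: 429.6·0.9950 = 427.5 pbw (target 427.4 pbw)
  Al2O3: 18.17·0.9961 + 429.6·0.003000 = 19.39 pbw (target 19.39 pbw)
Glass-mass bookkeeping: net batch after ignition = 500.0 pbw (the targets, summed, come to 500.0 pbw; versus the stated basis of 500.0 pbw — differing by rounding only).
Summing the batch: Σ batch = 569.8 pbw; loss to ignition Σ batch·LOI = 69.77 pbw; yield, glass over the total, = 87.75%.

Revised batch per 500.0 pbw melt:
  tabular alumina: 18.17 pbw
  silica sand: 429.6 pbw
  Na2SO4: 122.0 pbw
Total batch = 569.8 pbw; LOI loss = 69.77 pbw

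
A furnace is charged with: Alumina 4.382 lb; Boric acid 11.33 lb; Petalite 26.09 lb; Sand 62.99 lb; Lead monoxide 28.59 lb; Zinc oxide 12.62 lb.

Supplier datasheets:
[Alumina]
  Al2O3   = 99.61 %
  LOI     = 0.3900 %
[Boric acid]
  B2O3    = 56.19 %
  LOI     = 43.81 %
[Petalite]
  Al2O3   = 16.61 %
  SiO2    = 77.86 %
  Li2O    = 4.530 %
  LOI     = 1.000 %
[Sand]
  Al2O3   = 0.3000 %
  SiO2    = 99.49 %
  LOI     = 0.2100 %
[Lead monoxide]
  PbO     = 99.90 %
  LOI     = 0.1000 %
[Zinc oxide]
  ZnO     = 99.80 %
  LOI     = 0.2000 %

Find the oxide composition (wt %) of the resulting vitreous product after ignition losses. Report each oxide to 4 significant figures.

Values along the way are displayed, rounded to four significant digits, alongside each step. All internal work holds full float precision from first step to last. Exactly one rounding lands on every reported figure; the derived quantities, including ignition loss, the totals, the six compositions, the yield, glass mass, are recomputed using the weight values at 140.6 lb of glass in full precision as they appear in the problem or answer text.
Per-oxide mass from batch:
  ZnO: 12.62·0.9980 = 12.59 lb
  B2O3: 11.33·0.5619 = 6.366 lb
  Al2O3: 4.382·0.9961 + 26.09·0.1661 + 62.99·0.003000 = 8.887 lb
  SiO2: 26.09·0.7786 + 62.99·0.9949 = 82.98 lb
  Li2O: 26.09·0.04530 = 1.182 lb
  PbO: 28.59·0.9990 = 28.56 lb
LOI: 4.382·0.003900 + 11.33·0.4381 + 26.09·0.01000 + 62.99·0.002100 + 28.59·0.001000 + 12.62·0.002000 = 5.428 lb
The glass mass, total less LOI, = 146.0 − 5.428 = 140.6 lb (= the summed oxide contributions)
wt % = oxide mass / glass mass × 100

Glass mass = 140.6 lb (batch 146.0 − LOI 5.428).
Composition: ZnO 8.960%, B2O3 4.529%, Al2O3 6.322%, SiO2 59.03%, Li2O 0.8407%, PbO 20.32%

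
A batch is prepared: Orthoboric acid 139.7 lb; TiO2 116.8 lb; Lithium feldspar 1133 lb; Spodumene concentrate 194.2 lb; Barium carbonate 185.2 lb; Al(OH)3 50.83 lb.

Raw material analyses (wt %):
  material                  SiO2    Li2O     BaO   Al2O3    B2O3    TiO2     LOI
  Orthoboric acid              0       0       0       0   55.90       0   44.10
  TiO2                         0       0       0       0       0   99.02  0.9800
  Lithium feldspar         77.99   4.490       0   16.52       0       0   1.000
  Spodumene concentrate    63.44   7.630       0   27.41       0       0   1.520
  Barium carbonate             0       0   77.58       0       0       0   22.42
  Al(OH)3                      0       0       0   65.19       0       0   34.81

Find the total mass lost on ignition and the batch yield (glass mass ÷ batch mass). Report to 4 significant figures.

Values along the way appear (rounded to 4 significant digits) across the worked steps; full precision is carried through the solve; exactly one rounding is applied to each reported figure — the derived quantities (the six compositions, the yield, the totals, net glass mass, ignition loss) are rebuilt from the weighed amounts at 1683 lb of glass in full precision, as quoted within either problem or answer.
Loss on ignition, line by line:
  Orthoboric acid: 139.7 × 0.4410 = 61.61 lb
  TiO2: 116.8 × 0.009800 = 1.145 lb
  Lithium feldspar: 1133 × 0.01000 = 11.33 lb
  Spodumene concentrate: 194.2 × 0.01520 = 2.952 lb
  Barium carbonate: 185.2 × 0.2242 = 41.52 lb
  Al(OH)3: 50.83 × 0.3481 = 17.69 lb
Total LOI = 136.2 lb
Glass = batch − LOI = 1820 − 136.2 = 1683 lb

LOI loss = 136.2 lb; glass = 1683 lb; yield = 92.51%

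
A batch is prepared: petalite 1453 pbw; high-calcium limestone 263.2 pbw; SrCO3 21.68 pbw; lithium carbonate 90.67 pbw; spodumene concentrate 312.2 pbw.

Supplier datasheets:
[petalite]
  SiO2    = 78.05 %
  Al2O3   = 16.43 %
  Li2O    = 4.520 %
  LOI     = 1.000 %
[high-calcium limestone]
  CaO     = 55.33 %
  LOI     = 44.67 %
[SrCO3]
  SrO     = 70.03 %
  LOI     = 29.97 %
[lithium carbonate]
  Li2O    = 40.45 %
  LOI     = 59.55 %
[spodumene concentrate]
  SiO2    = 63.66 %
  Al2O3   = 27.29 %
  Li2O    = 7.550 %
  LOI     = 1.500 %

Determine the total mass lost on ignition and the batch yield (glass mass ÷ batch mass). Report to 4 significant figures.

Mid-chain values appear rounded to four significant figures in the working; the whole derivation carries exact precision in every operation. Each reported value receives exactly one rounding — all derived quantities are re-derived from the batch weights at 1943 pbw of glass at full precision (net glass mass, totals, ignition loss, the five compositions, yield), as they appear in the problem or the answer.
LOI of each material in turn:
  petalite: 1453 × 0.01000 = 14.53 pbw
  high-calcium limestone: 263.2 × 0.4467 = 117.6 pbw
  SrCO3: 21.68 × 0.2997 = 6.497 pbw
  lithium carbonate: 90.67 × 0.5955 = 53.99 pbw
  spodumene concentrate: 312.2 × 0.01500 = 4.683 pbw
Total LOI = 197.3 pbw
Glass = batch − LOI = 2141 − 197.3 = 1943 pbw

LOI loss = 197.3 pbw; glass = 1943 pbw; yield = 90.78%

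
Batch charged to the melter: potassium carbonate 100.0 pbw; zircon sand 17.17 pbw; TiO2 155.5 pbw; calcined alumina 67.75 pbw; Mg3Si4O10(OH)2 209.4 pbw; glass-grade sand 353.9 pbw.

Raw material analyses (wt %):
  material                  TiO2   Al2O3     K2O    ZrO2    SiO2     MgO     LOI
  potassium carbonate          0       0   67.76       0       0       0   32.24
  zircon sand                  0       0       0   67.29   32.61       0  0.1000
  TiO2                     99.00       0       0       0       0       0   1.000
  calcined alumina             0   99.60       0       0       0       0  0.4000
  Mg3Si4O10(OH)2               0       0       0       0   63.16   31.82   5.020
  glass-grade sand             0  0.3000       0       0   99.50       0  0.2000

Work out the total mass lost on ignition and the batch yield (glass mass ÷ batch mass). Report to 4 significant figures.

LOI loss = 45.30 pbw; glass = 858.4 pbw; yield = 94.99%

Each numeric step runs at exact precision at each step. Values along the way are shown, rounded to 4 significant figures, on the page; each reported number includes exactly one rounding; all derived quantities are re-derived in full precision (glass mass, LOI, six oxide percentages, the yield, totals) using the weight values for 858.4 pbw of glass as quoted within question or answer.
Material-by-material LOI:
  potassium carbonate: 100.0 × 0.3224 = 32.24 pbw
  zircon sand: 17.17 × 0.001000 = 0.01717 pbw
  TiO2: 155.5 × 0.01000 = 1.555 pbw
  calcined alumina: 67.75 × 0.004000 = 0.2710 pbw
  Mg3Si4O10(OH)2: 209.4 × 0.05020 = 10.51 pbw
  glass-grade sand: 353.9 × 0.002000 = 0.7078 pbw
Total LOI = 45.30 pbw
Glass = batch − LOI = 903.7 − 45.30 = 858.4 pbw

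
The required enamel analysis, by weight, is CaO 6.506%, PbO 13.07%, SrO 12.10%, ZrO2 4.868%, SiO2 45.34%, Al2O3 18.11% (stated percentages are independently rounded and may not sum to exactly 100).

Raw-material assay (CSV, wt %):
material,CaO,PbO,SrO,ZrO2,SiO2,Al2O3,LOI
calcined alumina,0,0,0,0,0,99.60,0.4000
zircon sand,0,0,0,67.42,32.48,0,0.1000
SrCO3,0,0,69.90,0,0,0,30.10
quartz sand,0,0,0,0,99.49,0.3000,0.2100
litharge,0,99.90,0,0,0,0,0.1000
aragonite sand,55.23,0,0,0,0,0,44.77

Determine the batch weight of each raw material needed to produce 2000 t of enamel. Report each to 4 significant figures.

All internal work runs at full float precision in every operation; values along the way are displayed rounded to four significant digits on the page; a single rounding produces each reported result. The derived quantities are rebuilt from the batch weights on 2000 t of glass in exact precision (the totals, LOI, the six compositions, net glass mass, yield) as written in question or answer.
The oxide mass targets at 2000 t enamel:
  CaO: 6.506% × 2000 = 130.1 t
  PbO: 13.07% × 2000 = 261.4 t
  SrO: 12.10% × 2000 = 242.0 t
  ZrO2: 4.868% × 2000 = 97.36 t
  SiO2: 45.34% × 2000 = 906.8 t
  Al2O3: 18.11% × 2000 = 362.2 t
Mass-balance tally per oxide from the weights as reported, versus the basis set out (summed amounts equal target values once rounding is allowed for):
  CaO: 235.6·0.5523 = 130.1 t (target 130.1 t)
  PbO: 261.7·0.9990 = 261.4 t (target 261.4 t)
  SrO: 346.2·0.6990 = 242.0 t (target 242.0 t)
  ZrO2: 144.4·0.6742 = 97.35 t (target 97.36 t)
  SiO2: 144.4·0.3248 + 864.3·0.9949 = 906.8 t (target 906.8 t)
  Al2O3: 361.1·0.9960 + 864.3·0.003000 = 362.2 t (target 362.2 t)
Glass-mass bookkeeping: Σ batch − LOI loss = 2000 t (the Σ of target masses is 2000 t; stated basis 2000 t — deltas are rounding alone).
Batch total: Σ batch = 2213 t; LOI loss = Σ batch·LOI = 213.3 t; as yield: glass ÷ batch → 90.36%.

Batch per 2000 t enamel:
  calcined alumina: 361.1 t
  zircon sand: 144.4 t
  SrCO3: 346.2 t
  quartz sand: 864.3 t
  litharge: 261.7 t
  aragonite sand: 235.6 t
Total batch = 2213 t; LOI loss = 213.3 t; yield = 90.36%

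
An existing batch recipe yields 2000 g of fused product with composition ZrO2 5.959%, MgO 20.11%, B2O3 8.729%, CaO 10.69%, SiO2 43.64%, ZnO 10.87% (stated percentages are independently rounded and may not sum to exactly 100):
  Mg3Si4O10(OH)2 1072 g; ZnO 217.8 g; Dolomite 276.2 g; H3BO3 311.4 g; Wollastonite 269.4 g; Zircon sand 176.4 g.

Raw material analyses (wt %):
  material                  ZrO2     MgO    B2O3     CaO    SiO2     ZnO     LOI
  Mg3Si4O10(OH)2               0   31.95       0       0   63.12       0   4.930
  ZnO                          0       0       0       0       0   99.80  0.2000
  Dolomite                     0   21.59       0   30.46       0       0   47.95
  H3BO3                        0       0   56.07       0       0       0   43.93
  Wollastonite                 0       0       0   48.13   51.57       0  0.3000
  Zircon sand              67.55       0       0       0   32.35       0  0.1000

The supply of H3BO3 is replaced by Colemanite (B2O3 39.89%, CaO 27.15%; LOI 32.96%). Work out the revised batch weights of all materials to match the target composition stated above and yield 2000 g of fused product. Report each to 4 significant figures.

Values along the way are shown rounded off to 4 significant digits between the steps — the whole derivation runs at full precision at every stage. Each reported number receives exactly one rounding. The derived quantities are rebuilt from the weighed amounts per 2000 g of glass in exact precision (six oxide percentages, the yield, LOI, totals, net glass mass), as they appear in question or answer.
Per-oxide target masses for 2000 g fused product:
  ZrO2: 5.959% × 2000 = 119.2 g
  MgO: 20.11% × 2000 = 402.2 g
  B2O3: 8.729% × 2000 = 174.6 g
  CaO: 10.69% × 2000 = 213.8 g
  SiO2: 43.64% × 2000 = 872.8 g
  ZnO: 10.87% × 2000 = 217.4 g
Verifying the oxide balance working from each reported weight, under the basis named above (each sum matches its target mass given rounding of the digits):
  ZrO2: 176.4·0.6755 = 119.2 g (target 119.2 g)
  MgO: 1186·0.3195 + 107.1·0.2159 = 402.0 g (target 402.2 g)
  B2O3: 437.7·0.3989 = 174.6 g (target 174.6 g)
  CaO: 107.1·0.3046 + 437.7·0.2715 + 129.6·0.4813 = 213.8 g (target 213.8 g)
  SiO2: 1186·0.6312 + 129.6·0.5157 + 176.4·0.3235 = 872.5 g (target 872.8 g)
  ZnO: 217.8·0.9980 = 217.4 g (target 217.4 g)
Consistency of the glass mass: net batch after ignition = 2000 g (the targets, summed, come to 2000 g; stated basis 2000 g — rounding explains the deltas).
Adding the batch up: Σ batch = 2255 g; LOI removed, Σ of batch·LOI: 255.1 g; the yield ratio, glass ÷ batch: 88.69%.

Revised batch per 2000 g fused product:
  Mg3Si4O10(OH)2: 1186 g
  ZnO: 217.8 g
  Dolomite: 107.1 g
  Colemanite: 437.7 g
  Wollastonite: 129.6 g
  Zircon sand: 176.4 g
Total batch = 2255 g; LOI loss = 255.1 g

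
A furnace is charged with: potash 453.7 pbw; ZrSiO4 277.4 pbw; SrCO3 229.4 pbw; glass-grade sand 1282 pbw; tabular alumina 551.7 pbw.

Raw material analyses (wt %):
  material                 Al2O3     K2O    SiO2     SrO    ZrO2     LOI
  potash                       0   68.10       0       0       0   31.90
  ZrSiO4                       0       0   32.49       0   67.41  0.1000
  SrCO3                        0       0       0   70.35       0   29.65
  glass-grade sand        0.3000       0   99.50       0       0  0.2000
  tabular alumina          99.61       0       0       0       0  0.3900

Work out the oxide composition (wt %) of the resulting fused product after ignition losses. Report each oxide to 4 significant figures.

Mid-chain values are printed (rounded to four significant figures) when written out — every computation runs at full float precision throughout — exactly one rounding goes into every reported figure — all derived quantities (net glass mass, the yield, ignition loss, five oxide percentages, totals) are recomputed in full float precision starting from the weights on 2576 pbw of glass, as given in the problem or answer text.
Delivered oxide masses:
  Al2O3: 1282·0.003000 + 551.7·0.9961 = 553.4 pbw
  K2O: 453.7·0.6810 = 309.0 pbw
  SiO2: 277.4·0.3249 + 1282·0.9950 = 1366 pbw
  SrO: 229.4·0.7035 = 161.4 pbw
  ZrO2: 277.4·0.6741 = 187.0 pbw
LOI: 453.7·0.3190 + 277.4·0.001000 + 229.4·0.2965 + 1282·0.002000 + 551.7·0.003900 = 217.7 pbw
The glass mass, total less LOI, = 2794 − 217.7 = 2576 pbw (consistent with Σ oxide mass)
each oxide over glass, ×100, is wt %

Glass mass = 2576 pbw (batch 2794 − LOI 217.7).
Composition: Al2O3 21.48%, K2O 11.99%, SiO2 53.01%, SrO 6.264%, ZrO2 7.258%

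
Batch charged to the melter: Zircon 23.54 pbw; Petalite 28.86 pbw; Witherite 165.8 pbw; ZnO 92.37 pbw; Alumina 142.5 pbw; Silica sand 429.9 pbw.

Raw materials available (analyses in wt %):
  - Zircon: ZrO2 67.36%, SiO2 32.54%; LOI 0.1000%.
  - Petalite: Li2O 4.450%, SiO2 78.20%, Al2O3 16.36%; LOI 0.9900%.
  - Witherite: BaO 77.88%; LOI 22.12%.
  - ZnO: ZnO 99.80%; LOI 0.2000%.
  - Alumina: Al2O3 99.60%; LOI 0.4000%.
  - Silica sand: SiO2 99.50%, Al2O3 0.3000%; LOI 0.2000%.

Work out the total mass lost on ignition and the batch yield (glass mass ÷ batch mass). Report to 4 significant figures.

LOI loss = 38.60 pbw; glass = 844.4 pbw; yield = 95.63%

The working math maintains full precision all the way through. Mid-chain values are shown, with 4-significant-figure rounding, in the printout. A single rounding finalizes every reported figure; the derived quantities, which include glass mass, six oxide percentages, the totals, yield, ignition loss, are rebuilt at exact precision, as set out in question or answer, starting from the weights on 844.4 pbw of glass.
Per-material ignition loss:
  Zircon: 23.54 × 0.001000 = 0.02354 pbw
  Petalite: 28.86 × 0.009900 = 0.2857 pbw
  Witherite: 165.8 × 0.2212 = 36.67 pbw
  ZnO: 92.37 × 0.002000 = 0.1847 pbw
  Alumina: 142.5 × 0.004000 = 0.5700 pbw
  Silica sand: 429.9 × 0.002000 = 0.8598 pbw
Total LOI = 38.60 pbw
Glass = batch − LOI = 883.0 − 38.60 = 844.4 pbw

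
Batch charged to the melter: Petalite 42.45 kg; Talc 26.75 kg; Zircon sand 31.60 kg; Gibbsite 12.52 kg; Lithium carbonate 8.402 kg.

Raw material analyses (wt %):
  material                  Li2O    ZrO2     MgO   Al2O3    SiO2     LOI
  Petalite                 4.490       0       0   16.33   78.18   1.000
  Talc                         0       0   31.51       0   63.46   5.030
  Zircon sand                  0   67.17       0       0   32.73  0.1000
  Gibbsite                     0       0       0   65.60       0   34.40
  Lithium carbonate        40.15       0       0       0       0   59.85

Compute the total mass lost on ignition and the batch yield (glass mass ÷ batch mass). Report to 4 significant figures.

Working values are printed (rounded to four significant digits) as written — each numeric step carries exact precision in every operation. Each reported result is rounded a single time; derived quantities (yield, net glass mass, totals, five oxide percentages, LOI) are computed in full float precision using the weight values for 110.6 kg of glass exactly as shown in problem or answer.
LOI of each material in turn:
  Petalite: 42.45 × 0.01000 = 0.4245 kg
  Talc: 26.75 × 0.05030 = 1.346 kg
  Zircon sand: 31.60 × 0.001000 = 0.03160 kg
  Gibbsite: 12.52 × 0.3440 = 4.307 kg
  Lithium carbonate: 8.402 × 0.5985 = 5.029 kg
Total LOI = 11.14 kg
Glass = batch − LOI = 121.7 − 11.14 = 110.6 kg

LOI loss = 11.14 kg; glass = 110.6 kg; yield = 90.85%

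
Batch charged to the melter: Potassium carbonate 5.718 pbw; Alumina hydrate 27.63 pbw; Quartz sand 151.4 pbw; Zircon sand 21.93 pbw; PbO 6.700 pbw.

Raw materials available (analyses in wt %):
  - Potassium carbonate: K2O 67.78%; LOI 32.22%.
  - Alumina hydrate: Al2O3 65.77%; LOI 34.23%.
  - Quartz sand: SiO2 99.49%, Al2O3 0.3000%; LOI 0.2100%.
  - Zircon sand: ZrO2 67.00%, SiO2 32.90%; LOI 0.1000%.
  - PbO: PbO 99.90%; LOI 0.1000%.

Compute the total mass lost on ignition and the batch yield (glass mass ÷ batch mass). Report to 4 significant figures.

LOI loss = 11.65 pbw; glass = 201.7 pbw; yield = 94.54%

Mid-chain values appear, with 4-significant-figure rounding, alongside each step — each numeric step keeps full precision through the solve; every reported value is rounded exactly once. All derived quantities are recomputed at full float precision (five oxide percentages, LOI, the yield, glass mass, the totals) from the batch weights per 201.7 pbw of glass, exactly as shown in the problem or answer text.
Loss on ignition, line by line:
  Potassium carbonate: 5.718 × 0.3222 = 1.842 pbw
  Alumina hydrate: 27.63 × 0.3423 = 9.458 pbw
  Quartz sand: 151.4 × 0.002100 = 0.3179 pbw
  Zircon sand: 21.93 × 0.001000 = 0.02193 pbw
  PbO: 6.700 × 0.001000 = 0.006700 pbw
Total LOI = 11.65 pbw
Glass = batch − LOI = 213.4 − 11.65 = 201.7 pbw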